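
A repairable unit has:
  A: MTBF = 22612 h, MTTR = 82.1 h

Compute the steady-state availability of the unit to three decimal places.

0.996

A(A) = MTBF/(MTBF+MTTR) = 22612/(22612+82.1) = 0.996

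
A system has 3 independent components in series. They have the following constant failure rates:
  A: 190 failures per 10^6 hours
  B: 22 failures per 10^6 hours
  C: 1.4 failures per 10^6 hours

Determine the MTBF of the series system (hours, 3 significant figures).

Series of exponential components: λ_sys = Σ λ_i
λ_sys = 0.00019 + 0.000022 + 0.0000014 = 2.1340e-04 /h
MTBF = 1 / λ_sys = 4690 h

4690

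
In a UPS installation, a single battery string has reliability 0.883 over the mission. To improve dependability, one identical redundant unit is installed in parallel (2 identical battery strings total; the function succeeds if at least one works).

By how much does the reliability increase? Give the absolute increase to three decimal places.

R_before = 0.883
R_after = 1 − (1 − 0.883)^2 = 0.986
ΔR = 0.986 − 0.883 = 0.103

0.103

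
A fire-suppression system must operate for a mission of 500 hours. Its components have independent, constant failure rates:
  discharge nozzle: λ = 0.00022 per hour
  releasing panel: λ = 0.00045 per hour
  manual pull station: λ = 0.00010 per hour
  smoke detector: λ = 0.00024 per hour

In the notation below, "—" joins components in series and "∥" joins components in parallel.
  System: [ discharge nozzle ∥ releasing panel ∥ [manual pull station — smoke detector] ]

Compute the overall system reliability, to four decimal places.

0.9967

R(discharge nozzle) = exp(−0.00022 × 500) = 0.895834
R(releasing panel) = exp(−0.00045 × 500) = 0.798516
R(manual pull station) = exp(−0.00010 × 500) = 0.951229
R(smoke detector) = exp(−0.00024 × 500) = 0.886920
Series (manual pull station and smoke detector): 0.951229 × 0.886920 = 0.843664
Parallel (discharge nozzle, releasing panel, and [0.843664]): 1 − (1 − 0.895834)(1 − 0.798516)(1 − 0.843664) = 0.9967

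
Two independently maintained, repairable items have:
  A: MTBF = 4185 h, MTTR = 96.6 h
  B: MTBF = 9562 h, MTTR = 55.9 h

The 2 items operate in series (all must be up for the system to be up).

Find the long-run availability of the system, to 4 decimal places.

A(A) = MTBF/(MTBF+MTTR) = 4185/(4185+96.6) = 0.977438
A(B) = MTBF/(MTBF+MTTR) = 9562/(9562+55.9) = 0.994188
Series availability: 0.977438 × 0.994188 = 0.9718

0.9718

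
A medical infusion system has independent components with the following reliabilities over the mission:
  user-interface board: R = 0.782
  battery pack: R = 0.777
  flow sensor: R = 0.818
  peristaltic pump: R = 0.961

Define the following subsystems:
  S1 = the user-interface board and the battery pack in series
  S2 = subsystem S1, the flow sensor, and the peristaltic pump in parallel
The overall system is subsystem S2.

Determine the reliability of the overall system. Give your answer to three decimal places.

Series (user-interface board and battery pack): 0.78200 × 0.77700 = 0.60761
Parallel ([0.60761], flow sensor, and peristaltic pump): 1 − (1 − 0.60761)(1 − 0.81800)(1 − 0.96100) = 0.997

0.997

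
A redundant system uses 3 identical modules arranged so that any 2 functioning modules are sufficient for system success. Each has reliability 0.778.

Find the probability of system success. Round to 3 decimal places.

0.874

R = Σ_{i=2}^{3} C(3,i) p^i (1−p)^{3−i} with p = 0.778
C(3,2)·0.778^2·0.222^1 = 0.40312
C(3,3)·0.778^3·0.222^0 = 0.47091
Sum = 0.874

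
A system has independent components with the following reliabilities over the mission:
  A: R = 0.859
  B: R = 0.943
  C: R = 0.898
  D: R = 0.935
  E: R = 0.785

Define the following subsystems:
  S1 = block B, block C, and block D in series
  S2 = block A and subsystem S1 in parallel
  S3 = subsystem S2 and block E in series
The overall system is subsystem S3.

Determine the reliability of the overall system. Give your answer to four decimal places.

0.7620

Series (B, C, and D): 0.943000 × 0.898000 × 0.935000 = 0.791771
Parallel (A and [0.791771]): 1 − (1 − 0.859000)(1 − 0.791771) = 0.970640
Series ([0.970640] and E): 0.970640 × 0.785000 = 0.7620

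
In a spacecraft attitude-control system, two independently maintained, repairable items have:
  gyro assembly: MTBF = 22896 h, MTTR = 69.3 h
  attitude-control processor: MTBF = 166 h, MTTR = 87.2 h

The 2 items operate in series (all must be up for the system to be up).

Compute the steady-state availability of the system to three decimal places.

A(gyro assembly) = MTBF/(MTBF+MTTR) = 22896/(22896+69.3) = 0.996982
A(attitude-control processor) = MTBF/(MTBF+MTTR) = 166/(166+87.2) = 0.655608
Series availability: 0.996982 × 0.655608 = 0.654

0.654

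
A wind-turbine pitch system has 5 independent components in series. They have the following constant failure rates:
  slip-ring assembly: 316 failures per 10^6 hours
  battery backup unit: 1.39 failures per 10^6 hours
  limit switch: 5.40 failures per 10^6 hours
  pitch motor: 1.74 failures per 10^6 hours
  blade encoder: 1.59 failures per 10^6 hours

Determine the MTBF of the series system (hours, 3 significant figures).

Series of exponential components: λ_sys = Σ λ_i
λ_sys = 0.000316 + 0.00000139 + 0.00000540 + 0.00000174 + 0.00000159 = 3.2612e-04 /h
MTBF = 1 / λ_sys = 3070 h

3070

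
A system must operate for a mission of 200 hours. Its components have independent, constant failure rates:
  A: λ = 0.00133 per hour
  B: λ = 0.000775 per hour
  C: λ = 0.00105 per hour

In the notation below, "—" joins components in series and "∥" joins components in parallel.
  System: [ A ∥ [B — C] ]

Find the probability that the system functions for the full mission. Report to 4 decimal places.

0.9286

R(A) = exp(−0.00133 × 200) = 0.766439
R(B) = exp(−0.000775 × 200) = 0.856415
R(C) = exp(−0.00105 × 200) = 0.810584
Series (B and C): 0.856415 × 0.810584 = 0.694196
Parallel (A and [0.694196]): 1 − (1 − 0.766439)(1 − 0.694196) = 0.9286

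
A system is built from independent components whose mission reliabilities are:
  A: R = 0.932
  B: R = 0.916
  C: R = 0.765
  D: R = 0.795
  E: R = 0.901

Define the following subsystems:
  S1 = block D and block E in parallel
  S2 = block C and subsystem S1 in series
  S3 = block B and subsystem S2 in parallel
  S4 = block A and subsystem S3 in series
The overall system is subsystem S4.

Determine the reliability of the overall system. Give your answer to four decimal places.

0.9124

Parallel (D and E): 1 − (1 − 0.795000)(1 − 0.901000) = 0.979705
Series (C and [0.979705]): 0.765000 × 0.979705 = 0.749474
Parallel (B and [0.749474]): 1 − (1 − 0.916000)(1 − 0.749474) = 0.978956
Series (A and [0.978956]): 0.932000 × 0.978956 = 0.9124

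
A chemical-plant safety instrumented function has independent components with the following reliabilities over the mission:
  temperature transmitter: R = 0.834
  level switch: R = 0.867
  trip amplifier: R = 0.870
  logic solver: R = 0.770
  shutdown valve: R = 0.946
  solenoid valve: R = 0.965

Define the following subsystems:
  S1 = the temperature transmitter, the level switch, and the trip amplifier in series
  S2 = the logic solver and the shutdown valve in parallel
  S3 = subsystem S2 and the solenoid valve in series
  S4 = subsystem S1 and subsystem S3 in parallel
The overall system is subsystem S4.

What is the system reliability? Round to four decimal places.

0.9826

Series (temperature transmitter, level switch, and trip amplifier): 0.834000 × 0.867000 × 0.870000 = 0.629078
Parallel (logic solver and shutdown valve): 1 − (1 − 0.770000)(1 − 0.946000) = 0.987580
Series ([0.987580] and solenoid valve): 0.987580 × 0.965000 = 0.953015
Parallel ([0.629078] and [0.953015]): 1 − (1 − 0.629078)(1 − 0.953015) = 0.9826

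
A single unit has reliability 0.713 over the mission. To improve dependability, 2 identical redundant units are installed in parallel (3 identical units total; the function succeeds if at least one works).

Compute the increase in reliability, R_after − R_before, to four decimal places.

0.2634

R_before = 0.713
R_after = 1 − (1 − 0.713)^3 = 0.9764
ΔR = 0.9764 − 0.713 = 0.2634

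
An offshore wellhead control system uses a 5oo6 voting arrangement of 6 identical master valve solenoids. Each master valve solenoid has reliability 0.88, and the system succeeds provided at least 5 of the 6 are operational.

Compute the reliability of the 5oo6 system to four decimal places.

R = Σ_{i=5}^{6} C(6,i) p^i (1−p)^{6−i} with p = 0.88
C(6,5)·0.88^5·0.12^1 = 0.379967
C(6,6)·0.88^6·0.12^0 = 0.464404
Sum = 0.8444

0.8444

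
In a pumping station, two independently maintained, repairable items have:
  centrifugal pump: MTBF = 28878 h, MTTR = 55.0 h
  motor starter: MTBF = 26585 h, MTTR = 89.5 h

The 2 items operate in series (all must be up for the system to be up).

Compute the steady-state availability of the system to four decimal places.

0.9948

A(centrifugal pump) = MTBF/(MTBF+MTTR) = 28878/(28878+55.0) = 0.998099
A(motor starter) = MTBF/(MTBF+MTTR) = 26585/(26585+89.5) = 0.996645
Series availability: 0.998099 × 0.996645 = 0.9948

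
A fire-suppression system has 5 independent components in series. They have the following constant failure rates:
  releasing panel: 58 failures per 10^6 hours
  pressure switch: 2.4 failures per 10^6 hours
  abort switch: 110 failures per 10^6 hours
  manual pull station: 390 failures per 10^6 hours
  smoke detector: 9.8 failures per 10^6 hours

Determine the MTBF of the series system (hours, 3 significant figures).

1750

Series of exponential components: λ_sys = Σ λ_i
λ_sys = 0.000058 + 0.0000024 + 0.00011 + 0.00039 + 0.0000098 = 5.7020e-04 /h
MTBF = 1 / λ_sys = 1750 h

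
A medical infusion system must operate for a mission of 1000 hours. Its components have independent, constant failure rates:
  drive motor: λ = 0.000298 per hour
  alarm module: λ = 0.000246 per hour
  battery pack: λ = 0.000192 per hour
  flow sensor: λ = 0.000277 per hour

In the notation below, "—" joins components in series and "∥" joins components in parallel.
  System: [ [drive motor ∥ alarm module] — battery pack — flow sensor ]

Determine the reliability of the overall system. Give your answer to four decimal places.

R(drive motor) = exp(−0.000298 × 1000) = 0.742301
R(alarm module) = exp(−0.000246 × 1000) = 0.781922
R(battery pack) = exp(−0.000192 × 1000) = 0.825307
R(flow sensor) = exp(−0.000277 × 1000) = 0.758054
Parallel (drive motor and alarm module): 1 − (1 − 0.742301)(1 − 0.781922) = 0.943802
Series ([0.943802], battery pack, and flow sensor): 0.943802 × 0.825307 × 0.758054 = 0.5905

0.5905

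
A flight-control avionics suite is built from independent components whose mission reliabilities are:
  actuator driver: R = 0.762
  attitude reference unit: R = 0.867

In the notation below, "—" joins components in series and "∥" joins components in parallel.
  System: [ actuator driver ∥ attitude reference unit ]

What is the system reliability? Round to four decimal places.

0.9683

Parallel (actuator driver and attitude reference unit): 1 − (1 − 0.762000)(1 − 0.867000) = 0.9683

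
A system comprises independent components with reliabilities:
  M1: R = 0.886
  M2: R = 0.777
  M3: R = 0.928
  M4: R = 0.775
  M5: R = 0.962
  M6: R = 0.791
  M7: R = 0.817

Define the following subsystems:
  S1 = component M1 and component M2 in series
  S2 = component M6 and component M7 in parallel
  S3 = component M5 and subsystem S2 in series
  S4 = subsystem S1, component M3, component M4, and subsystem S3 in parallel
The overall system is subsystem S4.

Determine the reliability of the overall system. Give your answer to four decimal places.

0.9996

Series (M1 and M2): 0.886000 × 0.777000 = 0.688422
Parallel (M6 and M7): 1 − (1 − 0.791000)(1 − 0.817000) = 0.961753
Series (M5 and [0.961753]): 0.962000 × 0.961753 = 0.925206
Parallel ([0.688422], M3, M4, and [0.925206]): 1 − (1 − 0.688422)(1 − 0.928000)(1 − 0.775000)(1 − 0.925206) = 0.9996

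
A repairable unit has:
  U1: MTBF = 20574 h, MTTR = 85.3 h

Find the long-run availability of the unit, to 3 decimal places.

A(U1) = MTBF/(MTBF+MTTR) = 20574/(20574+85.3) = 0.996

0.996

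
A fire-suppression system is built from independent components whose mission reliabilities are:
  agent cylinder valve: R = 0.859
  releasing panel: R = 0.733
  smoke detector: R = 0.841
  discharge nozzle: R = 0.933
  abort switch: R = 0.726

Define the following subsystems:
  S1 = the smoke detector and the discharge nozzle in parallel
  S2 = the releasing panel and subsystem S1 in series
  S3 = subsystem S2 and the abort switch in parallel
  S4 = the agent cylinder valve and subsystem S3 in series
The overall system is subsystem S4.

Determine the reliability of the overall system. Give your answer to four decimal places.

Parallel (smoke detector and discharge nozzle): 1 − (1 − 0.841000)(1 − 0.933000) = 0.989347
Series (releasing panel and [0.989347]): 0.733000 × 0.989347 = 0.725191
Parallel ([0.725191] and abort switch): 1 − (1 − 0.725191)(1 − 0.726000) = 0.924702
Series (agent cylinder valve and [0.924702]): 0.859000 × 0.924702 = 0.7943

0.7943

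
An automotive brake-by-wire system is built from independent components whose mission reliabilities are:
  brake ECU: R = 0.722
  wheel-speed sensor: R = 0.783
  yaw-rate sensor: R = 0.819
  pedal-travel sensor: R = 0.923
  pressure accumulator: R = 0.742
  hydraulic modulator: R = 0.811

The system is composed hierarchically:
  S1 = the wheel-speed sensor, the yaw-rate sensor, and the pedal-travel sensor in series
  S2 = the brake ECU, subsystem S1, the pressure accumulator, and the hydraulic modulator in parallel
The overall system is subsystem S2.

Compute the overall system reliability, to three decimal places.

Series (wheel-speed sensor, yaw-rate sensor, and pedal-travel sensor): 0.78300 × 0.81900 × 0.92300 = 0.59190
Parallel (brake ECU, [0.59190], pressure accumulator, and hydraulic modulator): 1 − (1 − 0.72200)(1 − 0.59190)(1 − 0.74200)(1 − 0.81100) = 0.994

0.994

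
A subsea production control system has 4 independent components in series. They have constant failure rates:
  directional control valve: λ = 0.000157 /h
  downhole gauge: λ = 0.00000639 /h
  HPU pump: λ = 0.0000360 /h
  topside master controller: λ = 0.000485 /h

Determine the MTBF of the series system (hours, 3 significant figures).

Series of exponential components: λ_sys = Σ λ_i
λ_sys = 0.000157 + 0.00000639 + 0.0000360 + 0.000485 = 6.8439e-04 /h
MTBF = 1 / λ_sys = 1460 h

1460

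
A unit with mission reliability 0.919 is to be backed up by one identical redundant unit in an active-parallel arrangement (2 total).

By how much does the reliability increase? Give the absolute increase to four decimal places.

R_before = 0.919
R_after = 1 − (1 − 0.919)^2 = 0.9934
ΔR = 0.9934 − 0.919 = 0.0744

0.0744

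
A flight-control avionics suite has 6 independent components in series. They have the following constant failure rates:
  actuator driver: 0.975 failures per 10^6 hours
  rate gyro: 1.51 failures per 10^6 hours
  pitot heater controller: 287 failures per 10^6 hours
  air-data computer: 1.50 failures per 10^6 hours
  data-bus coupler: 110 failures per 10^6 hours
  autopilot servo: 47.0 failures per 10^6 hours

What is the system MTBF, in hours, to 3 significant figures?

Series of exponential components: λ_sys = Σ λ_i
λ_sys = 0.000000975 + 0.00000151 + 0.000287 + 0.00000150 + 0.000110 + 0.0000470 = 4.4798e-04 /h
MTBF = 1 / λ_sys = 2230 h

2230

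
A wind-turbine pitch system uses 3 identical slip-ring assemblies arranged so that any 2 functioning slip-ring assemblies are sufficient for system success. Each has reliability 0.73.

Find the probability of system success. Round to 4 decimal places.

0.8207

R = Σ_{i=2}^{3} C(3,i) p^i (1−p)^{3−i} with p = 0.73
C(3,2)·0.73^2·0.27^1 = 0.431649
C(3,3)·0.73^3·0.27^0 = 0.389017
Sum = 0.8207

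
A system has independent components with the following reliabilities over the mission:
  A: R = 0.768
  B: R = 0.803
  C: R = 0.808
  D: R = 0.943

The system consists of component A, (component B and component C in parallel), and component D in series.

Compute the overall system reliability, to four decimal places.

0.6968

Parallel (B and C): 1 − (1 − 0.803000)(1 − 0.808000) = 0.962176
Series (A, [0.962176], and D): 0.768000 × 0.962176 × 0.943000 = 0.6968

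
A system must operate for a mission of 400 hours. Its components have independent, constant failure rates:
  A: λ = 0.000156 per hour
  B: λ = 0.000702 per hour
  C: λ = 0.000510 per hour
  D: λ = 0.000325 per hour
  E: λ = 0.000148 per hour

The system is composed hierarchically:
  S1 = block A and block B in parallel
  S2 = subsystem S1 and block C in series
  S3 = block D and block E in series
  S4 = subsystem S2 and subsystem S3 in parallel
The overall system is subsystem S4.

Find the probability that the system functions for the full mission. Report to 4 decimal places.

0.9661

R(A) = exp(−0.000156 × 400) = 0.939507
R(B) = exp(−0.000702 × 400) = 0.755179
R(C) = exp(−0.000510 × 400) = 0.815462
R(D) = exp(−0.000325 × 400) = 0.878095
R(E) = exp(−0.000148 × 400) = 0.942518
Parallel (A and B): 1 − (1 − 0.939507)(1 − 0.755179) = 0.985190
Series ([0.985190] and C): 0.985190 × 0.815462 = 0.803385
Series (D and E): 0.878095 × 0.942518 = 0.827620
Parallel ([0.803385] and [0.827620]): 1 − (1 − 0.803385)(1 − 0.827620) = 0.9661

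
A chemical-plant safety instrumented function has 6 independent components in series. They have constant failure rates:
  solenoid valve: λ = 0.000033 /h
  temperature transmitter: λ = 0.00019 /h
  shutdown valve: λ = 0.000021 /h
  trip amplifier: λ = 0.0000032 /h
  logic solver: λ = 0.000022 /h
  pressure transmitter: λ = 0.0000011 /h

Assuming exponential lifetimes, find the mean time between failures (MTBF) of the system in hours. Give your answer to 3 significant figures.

Series of exponential components: λ_sys = Σ λ_i
λ_sys = 0.000033 + 0.00019 + 0.000021 + 0.0000032 + 0.000022 + 0.0000011 = 2.7030e-04 /h
MTBF = 1 / λ_sys = 3700 h

3700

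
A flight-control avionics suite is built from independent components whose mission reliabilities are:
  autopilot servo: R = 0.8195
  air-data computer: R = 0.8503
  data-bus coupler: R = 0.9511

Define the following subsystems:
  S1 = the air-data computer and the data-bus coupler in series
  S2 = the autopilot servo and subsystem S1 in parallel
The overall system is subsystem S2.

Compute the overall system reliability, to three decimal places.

Series (air-data computer and data-bus coupler): 0.85030 × 0.95110 = 0.80872
Parallel (autopilot servo and [0.80872]): 1 − (1 − 0.81950)(1 − 0.80872) = 0.965

0.965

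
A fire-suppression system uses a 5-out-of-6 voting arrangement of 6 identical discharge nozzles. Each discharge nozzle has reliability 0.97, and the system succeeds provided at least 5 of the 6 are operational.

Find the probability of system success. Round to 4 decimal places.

0.9875

R = Σ_{i=5}^{6} C(6,i) p^i (1−p)^{6−i} with p = 0.97
C(6,5)·0.97^5·0.03^1 = 0.154572
C(6,6)·0.97^6·0.03^0 = 0.832972
Sum = 0.9875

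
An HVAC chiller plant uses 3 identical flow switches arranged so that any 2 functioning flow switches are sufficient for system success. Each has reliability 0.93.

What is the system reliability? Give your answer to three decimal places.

R = Σ_{i=2}^{3} C(3,i) p^i (1−p)^{3−i} with p = 0.93
C(3,2)·0.93^2·0.07^1 = 0.18163
C(3,3)·0.93^3·0.07^0 = 0.80436
Sum = 0.986

0.986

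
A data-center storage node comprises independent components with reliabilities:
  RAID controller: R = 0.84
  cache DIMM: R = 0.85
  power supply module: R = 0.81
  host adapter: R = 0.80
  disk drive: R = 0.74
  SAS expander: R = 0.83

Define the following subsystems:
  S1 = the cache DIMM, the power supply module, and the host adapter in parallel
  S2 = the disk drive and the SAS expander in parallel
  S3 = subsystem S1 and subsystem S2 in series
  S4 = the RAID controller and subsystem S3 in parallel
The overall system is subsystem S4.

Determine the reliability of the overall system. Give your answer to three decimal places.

0.992

Parallel (cache DIMM, power supply module, and host adapter): 1 − (1 − 0.85000)(1 − 0.81000)(1 − 0.80000) = 0.99430
Parallel (disk drive and SAS expander): 1 − (1 − 0.74000)(1 − 0.83000) = 0.95580
Series ([0.99430] and [0.95580]): 0.99430 × 0.95580 = 0.95035
Parallel (RAID controller and [0.95035]): 1 − (1 − 0.84000)(1 − 0.95035) = 0.992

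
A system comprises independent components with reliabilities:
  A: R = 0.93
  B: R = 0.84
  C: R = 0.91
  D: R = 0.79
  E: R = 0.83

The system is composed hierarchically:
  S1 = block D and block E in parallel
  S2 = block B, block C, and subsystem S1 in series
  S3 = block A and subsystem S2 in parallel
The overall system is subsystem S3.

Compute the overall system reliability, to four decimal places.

Parallel (D and E): 1 − (1 − 0.790000)(1 − 0.830000) = 0.964300
Series (B, C, and [0.964300]): 0.840000 × 0.910000 × 0.964300 = 0.737111
Parallel (A and [0.737111]): 1 − (1 − 0.930000)(1 − 0.737111) = 0.9816

0.9816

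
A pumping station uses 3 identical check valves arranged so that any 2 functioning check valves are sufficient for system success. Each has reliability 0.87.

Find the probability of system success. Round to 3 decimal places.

R = Σ_{i=2}^{3} C(3,i) p^i (1−p)^{3−i} with p = 0.87
C(3,2)·0.87^2·0.13^1 = 0.29519
C(3,3)·0.87^3·0.13^0 = 0.65850
Sum = 0.954

0.954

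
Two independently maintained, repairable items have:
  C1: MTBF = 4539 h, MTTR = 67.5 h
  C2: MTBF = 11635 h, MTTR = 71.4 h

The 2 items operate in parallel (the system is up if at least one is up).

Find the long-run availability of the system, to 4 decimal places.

0.9999

A(C1) = MTBF/(MTBF+MTTR) = 4539/(4539+67.5) = 0.985347
A(C2) = MTBF/(MTBF+MTTR) = 11635/(11635+71.4) = 0.993901
Parallel availability: 1 − (1 − 0.985347)(1 − 0.993901) = 0.9999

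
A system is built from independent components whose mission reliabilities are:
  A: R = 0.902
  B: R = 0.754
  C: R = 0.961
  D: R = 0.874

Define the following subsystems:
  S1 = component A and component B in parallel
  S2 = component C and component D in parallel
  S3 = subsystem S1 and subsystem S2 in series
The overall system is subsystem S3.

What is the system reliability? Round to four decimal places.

0.9711

Parallel (A and B): 1 − (1 − 0.902000)(1 − 0.754000) = 0.975892
Parallel (C and D): 1 − (1 − 0.961000)(1 − 0.874000) = 0.995086
Series ([0.975892] and [0.995086]): 0.975892 × 0.995086 = 0.9711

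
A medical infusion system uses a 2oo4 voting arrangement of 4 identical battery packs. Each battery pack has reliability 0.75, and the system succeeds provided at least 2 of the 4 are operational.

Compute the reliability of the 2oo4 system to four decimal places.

R = Σ_{i=2}^{4} C(4,i) p^i (1−p)^{4−i} with p = 0.75
C(4,2)·0.75^2·0.25^2 = 0.210938
C(4,3)·0.75^3·0.25^1 = 0.421875
C(4,4)·0.75^4·0.25^0 = 0.316406
Sum = 0.9492

0.9492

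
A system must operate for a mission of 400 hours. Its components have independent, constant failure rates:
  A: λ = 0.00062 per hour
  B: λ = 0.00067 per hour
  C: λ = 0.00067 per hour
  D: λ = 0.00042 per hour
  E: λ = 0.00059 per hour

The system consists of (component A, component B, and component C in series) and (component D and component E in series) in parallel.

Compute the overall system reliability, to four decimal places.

R(A) = exp(−0.00062 × 400) = 0.780360
R(B) = exp(−0.00067 × 400) = 0.764908
R(C) = exp(−0.00067 × 400) = 0.764908
R(D) = exp(−0.00042 × 400) = 0.845354
R(E) = exp(−0.00059 × 400) = 0.789781
Series (A, B, and C): 0.780360 × 0.764908 × 0.764908 = 0.456576
Series (D and E): 0.845354 × 0.789781 = 0.667645
Parallel ([0.456576] and [0.667645]): 1 − (1 − 0.456576)(1 − 0.667645) = 0.8194

0.8194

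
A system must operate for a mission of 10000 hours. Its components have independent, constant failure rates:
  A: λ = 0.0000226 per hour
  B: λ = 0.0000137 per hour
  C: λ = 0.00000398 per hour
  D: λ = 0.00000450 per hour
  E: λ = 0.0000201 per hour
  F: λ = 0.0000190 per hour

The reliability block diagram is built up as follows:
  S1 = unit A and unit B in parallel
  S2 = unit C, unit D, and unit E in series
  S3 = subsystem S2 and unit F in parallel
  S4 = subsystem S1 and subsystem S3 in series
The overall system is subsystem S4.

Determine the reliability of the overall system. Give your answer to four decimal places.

R(A) = exp(−0.0000226 × 10000) = 0.797718
R(B) = exp(−0.0000137 × 10000) = 0.871970
R(C) = exp(−0.00000398 × 10000) = 0.960982
R(D) = exp(−0.00000450 × 10000) = 0.955997
R(E) = exp(−0.0000201 × 10000) = 0.817912
R(F) = exp(−0.0000190 × 10000) = 0.826959
Parallel (A and B): 1 − (1 − 0.797718)(1 − 0.871970) = 0.974102
Series (C, D, and E): 0.960982 × 0.955997 × 0.817912 = 0.751412
Parallel ([0.751412] and F): 1 − (1 − 0.751412)(1 − 0.826959) = 0.956984
Series ([0.974102] and [0.956984]): 0.974102 × 0.956984 = 0.9322

0.9322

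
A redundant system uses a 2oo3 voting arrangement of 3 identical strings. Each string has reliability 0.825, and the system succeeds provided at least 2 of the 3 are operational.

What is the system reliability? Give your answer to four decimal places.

0.9188

R = Σ_{i=2}^{3} C(3,i) p^i (1−p)^{3−i} with p = 0.825
C(3,2)·0.825^2·0.175^1 = 0.357328
C(3,3)·0.825^3·0.175^0 = 0.561516
Sum = 0.9188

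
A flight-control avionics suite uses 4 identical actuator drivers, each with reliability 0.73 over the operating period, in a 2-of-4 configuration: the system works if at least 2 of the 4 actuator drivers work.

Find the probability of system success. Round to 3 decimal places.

R = Σ_{i=2}^{4} C(4,i) p^i (1−p)^{4−i} with p = 0.73
C(4,2)·0.73^2·0.27^2 = 0.23309
C(4,3)·0.73^3·0.27^1 = 0.42014
C(4,4)·0.73^4·0.27^0 = 0.28398
Sum = 0.937

0.937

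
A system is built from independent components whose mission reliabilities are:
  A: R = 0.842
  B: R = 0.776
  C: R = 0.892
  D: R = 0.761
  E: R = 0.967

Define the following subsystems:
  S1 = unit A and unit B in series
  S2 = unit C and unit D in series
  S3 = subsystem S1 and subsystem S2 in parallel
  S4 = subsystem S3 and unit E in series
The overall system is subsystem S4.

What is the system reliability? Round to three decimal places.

Series (A and B): 0.84200 × 0.77600 = 0.65339
Series (C and D): 0.89200 × 0.76100 = 0.67881
Parallel ([0.65339] and [0.67881]): 1 − (1 − 0.65339)(1 − 0.67881) = 0.88867
Series ([0.88867] and E): 0.88867 × 0.96700 = 0.859

0.859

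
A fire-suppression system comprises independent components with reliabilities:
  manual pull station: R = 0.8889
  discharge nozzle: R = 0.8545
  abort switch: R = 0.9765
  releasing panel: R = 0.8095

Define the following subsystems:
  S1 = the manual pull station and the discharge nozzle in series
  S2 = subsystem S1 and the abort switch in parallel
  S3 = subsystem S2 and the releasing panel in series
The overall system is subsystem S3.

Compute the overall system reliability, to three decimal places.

0.805

Series (manual pull station and discharge nozzle): 0.88890 × 0.85450 = 0.75957
Parallel ([0.75957] and abort switch): 1 − (1 − 0.75957)(1 − 0.97650) = 0.99435
Series ([0.99435] and releasing panel): 0.99435 × 0.80950 = 0.805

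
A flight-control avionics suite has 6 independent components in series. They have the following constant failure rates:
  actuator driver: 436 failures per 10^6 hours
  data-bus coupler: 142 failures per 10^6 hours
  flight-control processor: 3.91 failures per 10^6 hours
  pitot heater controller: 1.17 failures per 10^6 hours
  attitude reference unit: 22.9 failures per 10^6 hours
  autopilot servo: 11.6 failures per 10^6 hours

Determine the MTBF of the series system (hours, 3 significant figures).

Series of exponential components: λ_sys = Σ λ_i
λ_sys = 0.000436 + 0.000142 + 0.00000391 + 0.00000117 + 0.0000229 + 0.0000116 = 6.1758e-04 /h
MTBF = 1 / λ_sys = 1620 h

1620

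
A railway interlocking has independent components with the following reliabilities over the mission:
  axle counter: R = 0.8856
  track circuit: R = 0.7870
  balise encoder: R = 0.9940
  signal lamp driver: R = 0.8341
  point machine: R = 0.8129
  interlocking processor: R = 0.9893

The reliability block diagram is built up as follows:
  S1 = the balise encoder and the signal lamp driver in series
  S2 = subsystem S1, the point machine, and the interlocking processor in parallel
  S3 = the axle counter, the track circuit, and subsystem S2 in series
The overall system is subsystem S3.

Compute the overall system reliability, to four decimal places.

0.6967

Series (balise encoder and signal lamp driver): 0.994000 × 0.834100 = 0.829095
Parallel ([0.829095], point machine, and interlocking processor): 1 − (1 − 0.829095)(1 − 0.812900)(1 − 0.989300) = 0.999658
Series (axle counter, track circuit, and [0.999658]): 0.885600 × 0.787000 × 0.999658 = 0.6967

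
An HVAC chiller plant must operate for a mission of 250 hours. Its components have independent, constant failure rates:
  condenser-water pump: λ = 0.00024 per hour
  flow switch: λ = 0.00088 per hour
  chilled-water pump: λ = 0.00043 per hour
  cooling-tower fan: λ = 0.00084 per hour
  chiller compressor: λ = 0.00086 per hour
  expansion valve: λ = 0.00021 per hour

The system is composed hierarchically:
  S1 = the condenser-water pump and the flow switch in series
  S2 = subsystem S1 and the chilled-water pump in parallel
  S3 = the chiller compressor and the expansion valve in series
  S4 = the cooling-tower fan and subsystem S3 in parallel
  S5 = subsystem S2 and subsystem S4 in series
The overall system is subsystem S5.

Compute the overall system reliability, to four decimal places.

R(condenser-water pump) = exp(−0.00024 × 250) = 0.941765
R(flow switch) = exp(−0.00088 × 250) = 0.802519
R(chilled-water pump) = exp(−0.00043 × 250) = 0.898077
R(cooling-tower fan) = exp(−0.00084 × 250) = 0.810584
R(chiller compressor) = exp(−0.00086 × 250) = 0.806541
R(expansion valve) = exp(−0.00021 × 250) = 0.948854
Series (condenser-water pump and flow switch): 0.941765 × 0.802519 = 0.755784
Parallel ([0.755784] and chilled-water pump): 1 − (1 − 0.755784)(1 − 0.898077) = 0.975109
Series (chiller compressor and expansion valve): 0.806541 × 0.948854 = 0.765290
Parallel (cooling-tower fan and [0.765290]): 1 − (1 − 0.810584)(1 − 0.765290) = 0.955542
Series ([0.975109] and [0.955542]): 0.975109 × 0.955542 = 0.9318

0.9318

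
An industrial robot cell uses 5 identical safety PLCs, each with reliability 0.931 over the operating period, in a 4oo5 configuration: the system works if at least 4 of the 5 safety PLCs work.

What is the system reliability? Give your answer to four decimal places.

R = Σ_{i=4}^{5} C(5,i) p^i (1−p)^{5−i} with p = 0.931
C(5,4)·0.931^4·0.069^1 = 0.259190
C(5,5)·0.931^5·0.069^0 = 0.699437
Sum = 0.9586

0.9586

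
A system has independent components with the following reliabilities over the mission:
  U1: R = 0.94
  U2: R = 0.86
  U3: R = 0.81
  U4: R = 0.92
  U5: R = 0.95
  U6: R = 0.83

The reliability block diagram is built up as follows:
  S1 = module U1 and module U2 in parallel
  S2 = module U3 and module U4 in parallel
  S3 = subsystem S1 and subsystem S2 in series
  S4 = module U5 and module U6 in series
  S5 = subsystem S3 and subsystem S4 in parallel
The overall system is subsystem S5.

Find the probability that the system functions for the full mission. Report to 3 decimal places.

0.995

Parallel (U1 and U2): 1 − (1 − 0.94000)(1 − 0.86000) = 0.99160
Parallel (U3 and U4): 1 − (1 − 0.81000)(1 − 0.92000) = 0.98480
Series ([0.99160] and [0.98480]): 0.99160 × 0.98480 = 0.97653
Series (U5 and U6): 0.95000 × 0.83000 = 0.78850
Parallel ([0.97653] and [0.78850]): 1 − (1 − 0.97653)(1 − 0.78850) = 0.995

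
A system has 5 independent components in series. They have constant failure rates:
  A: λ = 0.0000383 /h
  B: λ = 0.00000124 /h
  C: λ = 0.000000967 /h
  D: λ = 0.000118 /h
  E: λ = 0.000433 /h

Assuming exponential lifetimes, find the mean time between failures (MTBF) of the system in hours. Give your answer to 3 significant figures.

1690

Series of exponential components: λ_sys = Σ λ_i
λ_sys = 0.0000383 + 0.00000124 + 0.000000967 + 0.000118 + 0.000433 = 5.9151e-04 /h
MTBF = 1 / λ_sys = 1690 h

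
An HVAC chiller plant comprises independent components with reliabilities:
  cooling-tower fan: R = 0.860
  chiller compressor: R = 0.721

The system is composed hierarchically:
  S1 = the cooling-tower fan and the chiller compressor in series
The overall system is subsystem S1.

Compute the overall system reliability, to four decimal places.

0.6201

Series (cooling-tower fan and chiller compressor): 0.860000 × 0.721000 = 0.6201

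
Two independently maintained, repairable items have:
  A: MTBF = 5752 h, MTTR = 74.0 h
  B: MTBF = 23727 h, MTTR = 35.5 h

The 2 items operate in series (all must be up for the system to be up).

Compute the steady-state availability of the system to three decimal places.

A(A) = MTBF/(MTBF+MTTR) = 5752/(5752+74.0) = 0.987298
A(B) = MTBF/(MTBF+MTTR) = 23727/(23727+35.5) = 0.998506
Series availability: 0.987298 × 0.998506 = 0.986

0.986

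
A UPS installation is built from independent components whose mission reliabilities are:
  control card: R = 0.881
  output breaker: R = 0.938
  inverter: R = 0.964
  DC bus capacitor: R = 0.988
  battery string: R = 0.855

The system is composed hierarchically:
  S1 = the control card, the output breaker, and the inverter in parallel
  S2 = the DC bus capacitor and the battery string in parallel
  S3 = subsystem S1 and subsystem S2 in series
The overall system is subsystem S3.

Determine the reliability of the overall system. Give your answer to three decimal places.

Parallel (control card, output breaker, and inverter): 1 − (1 − 0.88100)(1 − 0.93800)(1 − 0.96400) = 0.99973
Parallel (DC bus capacitor and battery string): 1 − (1 − 0.98800)(1 − 0.85500) = 0.99826
Series ([0.99973] and [0.99826]): 0.99973 × 0.99826 = 0.998

0.998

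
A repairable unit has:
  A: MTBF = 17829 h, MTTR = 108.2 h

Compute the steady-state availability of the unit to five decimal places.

0.99397

A(A) = MTBF/(MTBF+MTTR) = 17829/(17829+108.2) = 0.99397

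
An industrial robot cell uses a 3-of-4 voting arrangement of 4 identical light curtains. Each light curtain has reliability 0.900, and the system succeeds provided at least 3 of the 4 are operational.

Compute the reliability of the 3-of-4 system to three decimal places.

R = Σ_{i=3}^{4} C(4,i) p^i (1−p)^{4−i} with p = 0.900
C(4,3)·0.900^3·0.100^1 = 0.29160
C(4,4)·0.900^4·0.100^0 = 0.65610
Sum = 0.948

0.948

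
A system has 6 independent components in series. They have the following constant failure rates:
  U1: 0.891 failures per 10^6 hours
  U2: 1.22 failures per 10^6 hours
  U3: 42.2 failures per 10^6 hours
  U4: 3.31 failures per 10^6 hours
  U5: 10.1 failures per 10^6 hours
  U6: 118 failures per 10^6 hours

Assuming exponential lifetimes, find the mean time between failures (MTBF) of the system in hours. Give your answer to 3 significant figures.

Series of exponential components: λ_sys = Σ λ_i
λ_sys = 0.000000891 + 0.00000122 + 0.0000422 + 0.00000331 + 0.0000101 + 0.000118 = 1.7572e-04 /h
MTBF = 1 / λ_sys = 5690 h

5690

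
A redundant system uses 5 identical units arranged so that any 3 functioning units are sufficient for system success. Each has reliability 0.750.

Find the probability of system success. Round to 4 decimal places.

R = Σ_{i=3}^{5} C(5,i) p^i (1−p)^{5−i} with p = 0.750
C(5,3)·0.750^3·0.250^2 = 0.263672
C(5,4)·0.750^4·0.250^1 = 0.395508
C(5,5)·0.750^5·0.250^0 = 0.237305
Sum = 0.8965

0.8965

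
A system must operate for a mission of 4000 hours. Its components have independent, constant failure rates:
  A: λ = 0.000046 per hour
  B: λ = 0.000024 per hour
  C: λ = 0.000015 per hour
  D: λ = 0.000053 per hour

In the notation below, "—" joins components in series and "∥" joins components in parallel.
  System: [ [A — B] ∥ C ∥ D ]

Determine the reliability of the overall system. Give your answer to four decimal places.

R(A) = exp(−0.000046 × 4000) = 0.831936
R(B) = exp(−0.000024 × 4000) = 0.908464
R(C) = exp(−0.000015 × 4000) = 0.941765
R(D) = exp(−0.000053 × 4000) = 0.808965
Series (A and B): 0.831936 × 0.908464 = 0.755784
Parallel ([0.755784], C, and D): 1 − (1 − 0.755784)(1 − 0.941765)(1 − 0.808965) = 0.9973

0.9973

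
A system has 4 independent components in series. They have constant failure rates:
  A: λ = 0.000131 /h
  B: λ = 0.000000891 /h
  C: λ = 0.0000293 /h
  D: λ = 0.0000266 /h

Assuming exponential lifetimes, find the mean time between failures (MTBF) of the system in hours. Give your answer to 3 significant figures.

5330

Series of exponential components: λ_sys = Σ λ_i
λ_sys = 0.000131 + 0.000000891 + 0.0000293 + 0.0000266 = 1.8779e-04 /h
MTBF = 1 / λ_sys = 5330 h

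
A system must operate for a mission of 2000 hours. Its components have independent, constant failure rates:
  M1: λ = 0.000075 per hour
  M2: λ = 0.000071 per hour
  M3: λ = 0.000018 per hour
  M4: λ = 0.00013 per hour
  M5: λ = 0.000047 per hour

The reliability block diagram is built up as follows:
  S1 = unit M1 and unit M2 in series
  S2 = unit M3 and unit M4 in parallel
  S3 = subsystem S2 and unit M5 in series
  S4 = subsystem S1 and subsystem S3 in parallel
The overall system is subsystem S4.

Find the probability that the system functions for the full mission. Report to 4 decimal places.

R(M1) = exp(−0.000075 × 2000) = 0.860708
R(M2) = exp(−0.000071 × 2000) = 0.867621
R(M3) = exp(−0.000018 × 2000) = 0.964640
R(M4) = exp(−0.00013 × 2000) = 0.771052
R(M5) = exp(−0.000047 × 2000) = 0.910283
Series (M1 and M2): 0.860708 × 0.867621 = 0.746768
Parallel (M3 and M4): 1 − (1 − 0.964640)(1 − 0.771052) = 0.991904
Series ([0.991904] and M5): 0.991904 × 0.910283 = 0.902913
Parallel ([0.746768] and [0.902913]): 1 − (1 − 0.746768)(1 − 0.902913) = 0.9754

0.9754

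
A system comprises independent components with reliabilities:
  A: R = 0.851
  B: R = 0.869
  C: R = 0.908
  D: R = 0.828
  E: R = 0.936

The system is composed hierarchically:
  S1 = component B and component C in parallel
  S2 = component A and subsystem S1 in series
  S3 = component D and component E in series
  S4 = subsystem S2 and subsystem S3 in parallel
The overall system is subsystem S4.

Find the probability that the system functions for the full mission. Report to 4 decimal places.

0.9642

Parallel (B and C): 1 − (1 − 0.869000)(1 − 0.908000) = 0.987948
Series (A and [0.987948]): 0.851000 × 0.987948 = 0.840744
Series (D and E): 0.828000 × 0.936000 = 0.775008
Parallel ([0.840744] and [0.775008]): 1 − (1 − 0.840744)(1 − 0.775008) = 0.9642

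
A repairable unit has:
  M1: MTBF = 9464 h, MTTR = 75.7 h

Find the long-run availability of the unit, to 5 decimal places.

A(M1) = MTBF/(MTBF+MTTR) = 9464/(9464+75.7) = 0.99206

0.99206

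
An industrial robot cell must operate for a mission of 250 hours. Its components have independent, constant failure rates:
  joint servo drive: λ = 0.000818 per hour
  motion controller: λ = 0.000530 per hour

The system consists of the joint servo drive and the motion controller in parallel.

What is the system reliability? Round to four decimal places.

0.9770

R(joint servo drive) = exp(−0.000818 × 250) = 0.815055
R(motion controller) = exp(−0.000530 × 250) = 0.875903
Parallel (joint servo drive and motion controller): 1 − (1 − 0.815055)(1 − 0.875903) = 0.9770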